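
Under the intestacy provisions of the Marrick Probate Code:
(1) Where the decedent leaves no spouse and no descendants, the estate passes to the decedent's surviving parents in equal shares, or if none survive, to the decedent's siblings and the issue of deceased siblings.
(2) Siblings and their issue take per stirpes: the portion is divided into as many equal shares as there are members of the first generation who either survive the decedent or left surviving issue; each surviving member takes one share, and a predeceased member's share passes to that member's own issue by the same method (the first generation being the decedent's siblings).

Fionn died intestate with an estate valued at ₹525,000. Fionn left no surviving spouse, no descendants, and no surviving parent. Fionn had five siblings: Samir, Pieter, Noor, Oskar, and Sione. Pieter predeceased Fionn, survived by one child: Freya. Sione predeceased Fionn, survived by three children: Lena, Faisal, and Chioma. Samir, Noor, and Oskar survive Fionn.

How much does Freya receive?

The entire ₹525,000 passes to the siblings and their issue.
That amount (₹525,000) is divided into 5 shares of ₹105,000: Samir, Noor, and Oskar each take ₹105,000; Pieter's ₹105,000 share passes to Pieter's issue; Sione's ₹105,000 share passes to Sione's issue.
Pieter's share (₹105,000) passes entirely to Freya.
Sione's share (₹105,000) is divided into 3 shares of ₹35,000: Lena, Faisal, and Chioma each take ₹35,000.

Freya receives ₹105,000.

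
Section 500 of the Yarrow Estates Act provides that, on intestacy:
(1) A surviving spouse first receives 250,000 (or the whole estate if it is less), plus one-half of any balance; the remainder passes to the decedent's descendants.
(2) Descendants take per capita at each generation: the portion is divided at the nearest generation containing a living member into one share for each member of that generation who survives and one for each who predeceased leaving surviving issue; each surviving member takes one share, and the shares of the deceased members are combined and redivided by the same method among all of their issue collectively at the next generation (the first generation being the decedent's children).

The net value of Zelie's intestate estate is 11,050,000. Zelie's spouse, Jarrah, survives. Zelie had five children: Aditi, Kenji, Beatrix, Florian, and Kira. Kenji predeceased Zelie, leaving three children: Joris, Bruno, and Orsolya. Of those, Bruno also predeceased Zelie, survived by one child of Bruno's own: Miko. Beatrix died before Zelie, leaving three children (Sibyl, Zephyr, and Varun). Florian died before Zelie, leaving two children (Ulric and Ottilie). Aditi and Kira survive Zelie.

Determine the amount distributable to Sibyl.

Sibyl receives 405,000.

Jarrah first takes 250,000, leaving a balance of 10,800,000. Jarrah then takes one-half of the balance (5,400,000), for a total of 5,650,000. The remaining 5,400,000 passes to the descendants.
The descendants' portion (5,400,000) is divided at the children's generation into 5 shares of 1,080,000. Aditi and Kira each take 1,080,000. The 3 shares of the deceased (Kenji, Beatrix, and Florian) are combined into a pool of 3,240,000.
That pool (3,240,000) is divided at the grandchildren's generation into 8 shares of 405,000. Joris, Orsolya, Sibyl, Zephyr, Varun, Ulric, and Ottilie each take 405,000. The remaining share for the deceased Bruno (405,000) is carried to the next generation.
That pool (405,000) passes entirely to Miko, the sole taker at the great-grandchildren's generation.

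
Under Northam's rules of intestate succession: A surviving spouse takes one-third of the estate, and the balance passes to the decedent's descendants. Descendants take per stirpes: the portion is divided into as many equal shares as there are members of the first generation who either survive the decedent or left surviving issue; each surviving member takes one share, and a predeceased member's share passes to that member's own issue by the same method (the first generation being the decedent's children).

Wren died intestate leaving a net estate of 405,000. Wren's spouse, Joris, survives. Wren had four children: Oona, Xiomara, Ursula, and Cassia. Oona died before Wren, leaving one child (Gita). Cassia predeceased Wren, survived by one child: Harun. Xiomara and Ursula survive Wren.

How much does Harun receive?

Joris takes one-third of 405,000 = 135,000. The remaining 270,000 passes to the descendants.
The descendants' portion (270,000) is divided into 4 shares of 67,500: Xiomara and Ursula each take 67,500; Oona's 67,500 share passes to Oona's issue; Cassia's 67,500 share passes to Cassia's issue.
Oona's share (67,500) passes entirely to Gita.
Cassia's share (67,500) passes entirely to Harun.

Harun receives 67,500.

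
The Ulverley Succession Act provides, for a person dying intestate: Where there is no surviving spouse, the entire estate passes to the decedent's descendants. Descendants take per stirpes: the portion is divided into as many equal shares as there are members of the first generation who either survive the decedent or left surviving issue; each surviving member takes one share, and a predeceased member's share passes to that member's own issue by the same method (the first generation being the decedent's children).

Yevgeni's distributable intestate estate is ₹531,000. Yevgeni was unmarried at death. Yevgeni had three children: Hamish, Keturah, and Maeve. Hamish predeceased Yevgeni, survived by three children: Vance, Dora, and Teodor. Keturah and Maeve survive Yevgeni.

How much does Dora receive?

The entire ₹531,000 passes to the descendants.
That amount (₹531,000) is divided into 3 shares of ₹177,000: Keturah and Maeve each take ₹177,000; Hamish's ₹177,000 share passes to Hamish's issue.
Hamish's share (₹177,000) is divided into 3 shares of ₹59,000: Vance, Dora, and Teodor each take ₹59,000.

Dora receives ₹59,000.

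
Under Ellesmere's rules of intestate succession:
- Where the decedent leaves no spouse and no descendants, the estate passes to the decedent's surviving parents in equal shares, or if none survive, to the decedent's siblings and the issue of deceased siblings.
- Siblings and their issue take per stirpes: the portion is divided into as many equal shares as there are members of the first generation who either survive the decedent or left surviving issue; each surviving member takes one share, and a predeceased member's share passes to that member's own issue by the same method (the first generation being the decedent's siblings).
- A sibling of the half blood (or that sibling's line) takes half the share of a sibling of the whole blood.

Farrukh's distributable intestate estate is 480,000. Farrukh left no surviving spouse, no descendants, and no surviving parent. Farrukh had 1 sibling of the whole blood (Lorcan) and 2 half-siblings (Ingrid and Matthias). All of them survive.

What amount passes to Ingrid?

Ingrid receives 120,000.

The entire 480,000 passes to the siblings and their issue.
Counting each half-blood sibling's line as half a unit, there are 2 units in 480,000, so one unit is 240,000. Whole-blood lines (Lorcan) take 240,000 each; half-blood lines (Ingrid and Matthias) take 120,000 each.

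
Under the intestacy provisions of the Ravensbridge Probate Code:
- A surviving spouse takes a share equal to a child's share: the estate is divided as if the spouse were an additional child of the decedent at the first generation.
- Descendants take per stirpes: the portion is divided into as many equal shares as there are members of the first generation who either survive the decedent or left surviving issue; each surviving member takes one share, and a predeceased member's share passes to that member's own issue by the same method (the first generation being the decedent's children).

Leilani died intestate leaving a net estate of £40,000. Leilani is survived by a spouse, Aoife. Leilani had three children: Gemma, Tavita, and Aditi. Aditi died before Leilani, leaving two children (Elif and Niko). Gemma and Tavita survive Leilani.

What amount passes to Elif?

Elif receives £5,000.

The spouse counts as an additional share at the children's level, so there are 4 primary shares of £10,000. Aoife takes one such share (£10,000).
The children's combined portion (£30,000) is divided into 3 shares of £10,000: Gemma and Tavita each take £10,000; Aditi's £10,000 share passes to Aditi's issue.
Aditi's share (£10,000) is divided into 2 shares of £5,000: Elif and Niko each take £5,000.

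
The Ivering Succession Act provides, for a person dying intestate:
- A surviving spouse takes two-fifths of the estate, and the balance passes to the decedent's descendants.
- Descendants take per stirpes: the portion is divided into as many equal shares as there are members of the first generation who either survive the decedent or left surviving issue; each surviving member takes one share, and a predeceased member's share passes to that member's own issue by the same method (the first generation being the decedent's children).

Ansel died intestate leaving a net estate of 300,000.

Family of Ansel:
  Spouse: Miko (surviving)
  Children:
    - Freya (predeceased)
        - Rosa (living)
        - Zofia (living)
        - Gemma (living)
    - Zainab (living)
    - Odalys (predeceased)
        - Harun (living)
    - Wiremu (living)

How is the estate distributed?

Miko takes two-fifths of 300,000 = 120,000. The remaining 180,000 passes to the descendants.
The descendants' portion (180,000) is divided into 4 shares of 45,000: Zainab and Wiremu each take 45,000; Freya's 45,000 share passes to Freya's issue; Odalys's 45,000 share passes to Odalys's issue.
Freya's share (45,000) is divided into 3 shares of 15,000: Rosa, Zofia, and Gemma each take 15,000.
Odalys's share (45,000) passes entirely to Harun.

Miko: 120,000; Rosa: 15,000; Zofia: 15,000; Gemma: 15,000; Zainab: 45,000; Harun: 45,000; Wiremu: 45,000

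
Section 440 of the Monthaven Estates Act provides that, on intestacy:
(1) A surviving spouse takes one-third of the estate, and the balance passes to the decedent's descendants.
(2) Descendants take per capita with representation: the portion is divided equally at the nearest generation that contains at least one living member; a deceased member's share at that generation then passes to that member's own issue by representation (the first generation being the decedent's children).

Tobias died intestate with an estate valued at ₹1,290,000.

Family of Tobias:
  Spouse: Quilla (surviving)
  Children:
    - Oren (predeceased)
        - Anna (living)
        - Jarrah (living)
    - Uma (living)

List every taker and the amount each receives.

Quilla takes one-third of ₹1,290,000 = ₹430,000. The remaining ₹860,000 passes to the descendants.
The descendants' portion (₹860,000) is divided into 2 shares of ₹430,000: Uma takes ₹430,000; Oren's ₹430,000 share passes to Oren's issue.
Oren's share (₹430,000) is divided into 2 shares of ₹215,000: Anna and Jarrah each take ₹215,000.

Quilla: ₹430,000; Anna: ₹215,000; Jarrah: ₹215,000; Uma: ₹430,000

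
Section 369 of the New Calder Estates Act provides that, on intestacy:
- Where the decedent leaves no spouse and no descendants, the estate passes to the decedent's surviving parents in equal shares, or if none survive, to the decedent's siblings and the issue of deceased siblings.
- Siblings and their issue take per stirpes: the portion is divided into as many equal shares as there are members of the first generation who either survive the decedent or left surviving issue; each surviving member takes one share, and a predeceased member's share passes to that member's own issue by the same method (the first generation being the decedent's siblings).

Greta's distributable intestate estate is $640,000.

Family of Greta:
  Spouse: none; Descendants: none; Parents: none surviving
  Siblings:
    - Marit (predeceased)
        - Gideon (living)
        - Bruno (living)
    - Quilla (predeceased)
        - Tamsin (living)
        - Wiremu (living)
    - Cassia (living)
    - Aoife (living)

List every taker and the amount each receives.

The entire $640,000 passes to the siblings and their issue.
That amount ($640,000) is divided into 4 shares of $160,000: Cassia and Aoife each take $160,000; Marit's $160,000 share passes to Marit's issue; Quilla's $160,000 share passes to Quilla's issue.
Marit's share ($160,000) is divided into 2 shares of $80,000: Gideon and Bruno each take $80,000.
Quilla's share ($160,000) is divided into 2 shares of $80,000: Tamsin and Wiremu each take $80,000.

Gideon: $80,000; Bruno: $80,000; Tamsin: $80,000; Wiremu: $80,000; Cassia: $160,000; Aoife: $160,000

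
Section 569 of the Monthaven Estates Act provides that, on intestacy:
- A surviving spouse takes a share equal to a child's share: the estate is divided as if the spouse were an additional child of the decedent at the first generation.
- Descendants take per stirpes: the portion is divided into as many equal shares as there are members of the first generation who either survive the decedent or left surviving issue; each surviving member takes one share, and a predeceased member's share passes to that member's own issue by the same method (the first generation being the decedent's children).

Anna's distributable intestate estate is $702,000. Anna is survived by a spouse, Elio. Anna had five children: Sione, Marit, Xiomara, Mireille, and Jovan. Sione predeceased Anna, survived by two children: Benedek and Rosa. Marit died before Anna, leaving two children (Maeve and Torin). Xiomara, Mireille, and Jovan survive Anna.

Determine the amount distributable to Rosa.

Rosa receives $58,500.

The spouse counts as an additional share at the children's level, so there are 6 primary shares of $117,000. Elio takes one such share ($117,000).
The children's combined portion ($585,000) is divided into 5 shares of $117,000: Xiomara, Mireille, and Jovan each take $117,000; Sione's $117,000 share passes to Sione's issue; Marit's $117,000 share passes to Marit's issue.
Sione's share ($117,000) is divided into 2 shares of $58,500: Benedek and Rosa each take $58,500.
Marit's share ($117,000) is divided into 2 shares of $58,500: Maeve and Torin each take $58,500.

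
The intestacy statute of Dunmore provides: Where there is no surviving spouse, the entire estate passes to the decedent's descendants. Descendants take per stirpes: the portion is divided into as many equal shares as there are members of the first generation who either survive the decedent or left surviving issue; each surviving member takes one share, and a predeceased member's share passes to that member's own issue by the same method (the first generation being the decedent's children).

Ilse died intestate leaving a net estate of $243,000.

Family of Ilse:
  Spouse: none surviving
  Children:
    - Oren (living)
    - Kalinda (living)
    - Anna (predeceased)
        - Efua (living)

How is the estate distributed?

Oren: $81,000; Kalinda: $81,000; Efua: $81,000

The entire $243,000 passes to the descendants.
That amount ($243,000) is divided into 3 shares of $81,000: Oren and Kalinda each take $81,000; Anna's $81,000 share passes to Anna's issue.
Anna's share ($81,000) passes entirely to Efua.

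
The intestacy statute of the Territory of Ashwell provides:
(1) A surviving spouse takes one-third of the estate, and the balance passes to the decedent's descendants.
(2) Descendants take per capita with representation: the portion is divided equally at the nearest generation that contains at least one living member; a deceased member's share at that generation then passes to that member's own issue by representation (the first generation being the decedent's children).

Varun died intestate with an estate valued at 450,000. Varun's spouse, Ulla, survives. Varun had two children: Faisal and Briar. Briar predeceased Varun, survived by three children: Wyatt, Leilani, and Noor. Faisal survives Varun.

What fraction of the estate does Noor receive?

Ulla takes one-third of 450,000 = 150,000. The remaining 300,000 passes to the descendants.
The descendants' portion (300,000) is divided into 2 shares of 150,000: Faisal takes 150,000; Briar's 150,000 share passes to Briar's issue.
Briar's share (150,000) is divided into 3 shares of 50,000: Wyatt, Leilani, and Noor each take 50,000.

Noor receives 1/9 of the estate.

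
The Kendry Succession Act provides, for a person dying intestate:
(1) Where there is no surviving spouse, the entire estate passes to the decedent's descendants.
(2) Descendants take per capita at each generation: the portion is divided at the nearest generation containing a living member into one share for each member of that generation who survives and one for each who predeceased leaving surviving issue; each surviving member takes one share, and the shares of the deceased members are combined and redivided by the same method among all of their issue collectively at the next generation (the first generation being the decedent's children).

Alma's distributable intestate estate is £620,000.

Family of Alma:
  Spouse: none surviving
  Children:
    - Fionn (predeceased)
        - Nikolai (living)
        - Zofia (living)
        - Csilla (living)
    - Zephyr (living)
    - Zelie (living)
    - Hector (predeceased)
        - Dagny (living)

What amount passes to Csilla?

The entire £620,000 passes to the descendants.
That amount (£620,000) is divided at the children's generation into 4 shares of £155,000. Zephyr and Zelie each take £155,000. The 2 shares of the deceased (Fionn and Hector) are combined into a pool of £310,000.
That pool (£310,000) is divided at the grandchildren's generation equally among Nikolai, Zofia, Csilla, and Dagny: £77,500 each.

Csilla receives £77,500.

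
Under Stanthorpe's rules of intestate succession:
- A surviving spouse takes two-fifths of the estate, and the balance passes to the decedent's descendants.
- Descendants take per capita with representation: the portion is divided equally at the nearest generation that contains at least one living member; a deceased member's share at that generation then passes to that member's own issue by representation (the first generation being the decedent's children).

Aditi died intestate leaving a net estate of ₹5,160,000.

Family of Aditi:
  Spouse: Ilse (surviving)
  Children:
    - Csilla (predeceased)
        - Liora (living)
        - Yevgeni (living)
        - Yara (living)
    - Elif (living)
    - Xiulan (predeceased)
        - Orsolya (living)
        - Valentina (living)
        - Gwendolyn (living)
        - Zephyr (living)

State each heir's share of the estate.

Ilse: ₹2,064,000; Liora: ₹344,000; Yevgeni: ₹344,000; Yara: ₹344,000; Elif: ₹1,032,000; Orsolya: ₹258,000; Valentina: ₹258,000; Gwendolyn: ₹258,000; Zephyr: ₹258,000

Ilse takes two-fifths of ₹5,160,000 = ₹2,064,000. The remaining ₹3,096,000 passes to the descendants.
The descendants' portion (₹3,096,000) is divided into 3 shares of ₹1,032,000: Elif takes ₹1,032,000; Csilla's ₹1,032,000 share passes to Csilla's issue; Xiulan's ₹1,032,000 share passes to Xiulan's issue.
Csilla's share (₹1,032,000) is divided into 3 shares of ₹344,000: Liora, Yevgeni, and Yara each take ₹344,000.
Xiulan's share (₹1,032,000) is divided into 4 shares of ₹258,000: Orsolya, Valentina, Gwendolyn, and Zephyr each take ₹258,000.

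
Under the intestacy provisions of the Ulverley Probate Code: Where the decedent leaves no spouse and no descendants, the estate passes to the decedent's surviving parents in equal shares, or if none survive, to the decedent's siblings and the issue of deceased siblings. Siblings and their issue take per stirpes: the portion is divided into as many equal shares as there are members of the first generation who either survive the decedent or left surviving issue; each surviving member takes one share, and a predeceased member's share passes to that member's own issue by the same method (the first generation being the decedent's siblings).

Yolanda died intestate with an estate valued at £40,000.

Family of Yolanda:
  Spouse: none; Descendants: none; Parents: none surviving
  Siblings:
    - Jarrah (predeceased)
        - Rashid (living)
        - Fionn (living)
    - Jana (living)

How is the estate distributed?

Rashid: £10,000; Fionn: £10,000; Jana: £20,000

The entire £40,000 passes to the siblings and their issue.
That amount (£40,000) is divided into 2 shares of £20,000: Jana takes £20,000; Jarrah's £20,000 share passes to Jarrah's issue.
Jarrah's share (£20,000) is divided into 2 shares of £10,000: Rashid and Fionn each take £10,000.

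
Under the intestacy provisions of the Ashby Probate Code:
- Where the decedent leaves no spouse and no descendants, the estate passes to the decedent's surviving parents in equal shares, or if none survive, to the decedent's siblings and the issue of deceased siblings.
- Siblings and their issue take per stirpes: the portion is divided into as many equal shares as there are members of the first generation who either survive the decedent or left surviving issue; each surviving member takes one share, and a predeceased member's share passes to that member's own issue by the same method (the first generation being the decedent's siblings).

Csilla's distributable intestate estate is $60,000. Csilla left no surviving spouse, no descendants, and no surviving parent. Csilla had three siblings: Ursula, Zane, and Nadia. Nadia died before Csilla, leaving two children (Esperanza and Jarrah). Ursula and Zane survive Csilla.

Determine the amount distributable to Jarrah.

Jarrah receives $10,000.

The entire $60,000 passes to the siblings and their issue.
That amount ($60,000) is divided into 3 shares of $20,000: Ursula and Zane each take $20,000; Nadia's $20,000 share passes to Nadia's issue.
Nadia's share ($20,000) is divided into 2 shares of $10,000: Esperanza and Jarrah each take $10,000.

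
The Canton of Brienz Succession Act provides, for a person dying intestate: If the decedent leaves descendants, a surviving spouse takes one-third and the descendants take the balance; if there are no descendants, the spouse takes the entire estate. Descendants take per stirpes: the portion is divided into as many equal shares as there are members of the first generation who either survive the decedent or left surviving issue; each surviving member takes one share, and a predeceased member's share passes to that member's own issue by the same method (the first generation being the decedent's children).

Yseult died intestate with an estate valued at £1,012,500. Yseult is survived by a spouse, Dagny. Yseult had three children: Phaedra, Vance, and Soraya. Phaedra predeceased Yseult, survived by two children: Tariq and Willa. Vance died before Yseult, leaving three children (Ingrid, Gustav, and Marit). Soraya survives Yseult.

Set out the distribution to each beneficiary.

Dagny: £337,500; Tariq: £112,500; Willa: £112,500; Ingrid: £75,000; Gustav: £75,000; Marit: £75,000; Soraya: £225,000

Dagny takes one-third of £1,012,500 = £337,500. The remaining £675,000 passes to the descendants.
The descendants' portion (£675,000) is divided into 3 shares of £225,000: Soraya takes £225,000; Phaedra's £225,000 share passes to Phaedra's issue; Vance's £225,000 share passes to Vance's issue.
Phaedra's share (£225,000) is divided into 2 shares of £112,500: Tariq and Willa each take £112,500.
Vance's share (£225,000) is divided into 3 shares of £75,000: Ingrid, Gustav, and Marit each take £75,000.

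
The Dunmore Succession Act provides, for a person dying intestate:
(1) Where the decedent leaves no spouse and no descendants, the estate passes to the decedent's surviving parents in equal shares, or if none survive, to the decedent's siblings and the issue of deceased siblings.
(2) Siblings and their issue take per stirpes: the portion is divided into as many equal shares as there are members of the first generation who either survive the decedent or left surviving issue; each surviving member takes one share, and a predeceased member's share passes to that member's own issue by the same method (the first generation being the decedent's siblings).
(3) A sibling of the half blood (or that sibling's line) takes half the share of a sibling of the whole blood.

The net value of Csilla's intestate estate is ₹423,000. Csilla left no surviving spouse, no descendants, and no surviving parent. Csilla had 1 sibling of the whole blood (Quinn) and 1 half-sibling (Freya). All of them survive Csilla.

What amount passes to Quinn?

The entire ₹423,000 passes to the siblings and their issue.
Counting each half-blood sibling's line as half a unit, there are 3/2 units in ₹423,000, so one unit is ₹282,000. Whole-blood lines (Quinn) take ₹282,000 each; half-blood lines (Freya) take ₹141,000 each.

Quinn receives ₹282,000.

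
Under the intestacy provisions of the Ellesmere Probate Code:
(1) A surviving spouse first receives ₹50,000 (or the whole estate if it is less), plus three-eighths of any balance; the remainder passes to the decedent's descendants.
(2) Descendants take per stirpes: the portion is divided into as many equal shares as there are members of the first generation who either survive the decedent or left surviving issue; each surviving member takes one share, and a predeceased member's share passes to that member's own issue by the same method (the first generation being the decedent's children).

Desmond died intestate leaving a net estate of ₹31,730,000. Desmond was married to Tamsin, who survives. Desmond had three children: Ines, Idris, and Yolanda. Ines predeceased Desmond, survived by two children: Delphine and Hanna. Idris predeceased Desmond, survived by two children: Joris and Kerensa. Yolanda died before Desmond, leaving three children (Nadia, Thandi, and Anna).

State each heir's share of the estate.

Tamsin first takes ₹50,000, leaving a balance of ₹31,680,000. Tamsin then takes three-eighths of the balance (₹11,880,000), for a total of ₹11,930,000. The remaining ₹19,800,000 passes to the descendants.
The descendants' portion (₹19,800,000) is divided into 3 shares of ₹6,600,000: Ines's ₹6,600,000 share passes to Ines's issue; Idris's ₹6,600,000 share passes to Idris's issue; Yolanda's ₹6,600,000 share passes to Yolanda's issue.
Ines's share (₹6,600,000) is divided into 2 shares of ₹3,300,000: Delphine and Hanna each take ₹3,300,000.
Idris's share (₹6,600,000) is divided into 2 shares of ₹3,300,000: Joris and Kerensa each take ₹3,300,000.
Yolanda's share (₹6,600,000) is divided into 3 shares of ₹2,200,000: Nadia, Thandi, and Anna each take ₹2,200,000.

Tamsin: ₹11,930,000; Delphine: ₹3,300,000; Hanna: ₹3,300,000; Joris: ₹3,300,000; Kerensa: ₹3,300,000; Nadia: ₹2,200,000; Thandi: ₹2,200,000; Anna: ₹2,200,000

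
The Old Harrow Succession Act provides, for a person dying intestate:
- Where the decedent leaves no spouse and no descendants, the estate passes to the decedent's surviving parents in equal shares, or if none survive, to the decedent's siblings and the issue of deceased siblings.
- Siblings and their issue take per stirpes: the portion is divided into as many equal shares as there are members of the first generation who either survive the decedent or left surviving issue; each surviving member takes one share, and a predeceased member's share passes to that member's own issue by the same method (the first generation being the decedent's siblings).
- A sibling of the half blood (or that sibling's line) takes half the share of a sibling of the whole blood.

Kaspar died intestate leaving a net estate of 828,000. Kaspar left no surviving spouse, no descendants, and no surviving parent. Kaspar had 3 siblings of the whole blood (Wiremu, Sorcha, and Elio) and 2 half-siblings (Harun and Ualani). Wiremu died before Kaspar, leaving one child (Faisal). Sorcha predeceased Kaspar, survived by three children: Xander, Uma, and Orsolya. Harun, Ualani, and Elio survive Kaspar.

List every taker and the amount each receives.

The entire 828,000 passes to the siblings and their issue.
Counting each half-blood sibling's line as half a unit, there are 4 units in 828,000, so one unit is 207,000. Whole-blood lines (Wiremu, Sorcha, and Elio) take 207,000 each; half-blood lines (Harun and Ualani) take 103,500 each.
Wiremu's share (207,000) passes entirely to Faisal.
Sorcha's share (207,000) is divided into 3 shares of 69,000: Xander, Uma, and Orsolya each take 69,000.

Faisal: 207,000; Harun: 103,500; Ualani: 103,500; Xander: 69,000; Uma: 69,000; Orsolya: 69,000; Elio: 207,000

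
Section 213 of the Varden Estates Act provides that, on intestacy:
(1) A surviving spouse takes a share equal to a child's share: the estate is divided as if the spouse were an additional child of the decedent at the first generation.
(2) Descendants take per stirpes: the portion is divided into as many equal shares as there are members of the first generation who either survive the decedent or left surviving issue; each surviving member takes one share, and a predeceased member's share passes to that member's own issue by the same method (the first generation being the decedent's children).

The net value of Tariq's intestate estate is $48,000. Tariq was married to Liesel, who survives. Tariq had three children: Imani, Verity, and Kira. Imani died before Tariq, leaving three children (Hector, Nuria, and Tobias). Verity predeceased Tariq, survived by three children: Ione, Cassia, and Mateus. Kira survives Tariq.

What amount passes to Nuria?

The spouse counts as an additional share at the children's level, so there are 4 primary shares of $12,000. Liesel takes one such share ($12,000).
The children's combined portion ($36,000) is divided into 3 shares of $12,000: Kira takes $12,000; Imani's $12,000 share passes to Imani's issue; Verity's $12,000 share passes to Verity's issue.
Imani's share ($12,000) is divided into 3 shares of $4,000: Hector, Nuria, and Tobias each take $4,000.
Verity's share ($12,000) is divided into 3 shares of $4,000: Ione, Cassia, and Mateus each take $4,000.

Nuria receives $4,000.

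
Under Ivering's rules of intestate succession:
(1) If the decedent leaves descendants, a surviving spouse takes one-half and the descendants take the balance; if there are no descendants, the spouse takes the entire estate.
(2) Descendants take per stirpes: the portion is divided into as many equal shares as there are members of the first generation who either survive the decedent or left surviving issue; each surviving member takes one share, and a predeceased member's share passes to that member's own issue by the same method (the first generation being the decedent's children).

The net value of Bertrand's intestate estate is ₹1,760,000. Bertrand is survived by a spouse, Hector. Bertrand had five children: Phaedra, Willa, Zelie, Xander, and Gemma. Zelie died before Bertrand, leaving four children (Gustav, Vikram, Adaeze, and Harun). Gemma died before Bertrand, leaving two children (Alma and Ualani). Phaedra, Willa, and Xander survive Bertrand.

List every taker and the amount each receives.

Hector: ₹880,000; Phaedra: ₹176,000; Willa: ₹176,000; Gustav: ₹44,000; Vikram: ₹44,000; Adaeze: ₹44,000; Harun: ₹44,000; Xander: ₹176,000; Alma: ₹88,000; Ualani: ₹88,000

Hector takes one-half of ₹1,760,000 = ₹880,000. The remaining ₹880,000 passes to the descendants.
The descendants' portion (₹880,000) is divided into 5 shares of ₹176,000: Phaedra, Willa, and Xander each take ₹176,000; Zelie's ₹176,000 share passes to Zelie's issue; Gemma's ₹176,000 share passes to Gemma's issue.
Zelie's share (₹176,000) is divided into 4 shares of ₹44,000: Gustav, Vikram, Adaeze, and Harun each take ₹44,000.
Gemma's share (₹176,000) is divided into 2 shares of ₹88,000: Alma and Ualani each take ₹88,000.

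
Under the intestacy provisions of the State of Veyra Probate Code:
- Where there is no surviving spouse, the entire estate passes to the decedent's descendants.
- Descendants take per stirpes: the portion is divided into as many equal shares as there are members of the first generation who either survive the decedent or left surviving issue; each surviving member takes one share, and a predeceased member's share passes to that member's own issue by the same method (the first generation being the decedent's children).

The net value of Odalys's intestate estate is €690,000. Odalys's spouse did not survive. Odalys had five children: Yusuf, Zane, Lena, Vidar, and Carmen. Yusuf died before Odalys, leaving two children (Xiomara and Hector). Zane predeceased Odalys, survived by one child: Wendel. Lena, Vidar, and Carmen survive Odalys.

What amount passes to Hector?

Hector receives €69,000.

The entire €690,000 passes to the descendants.
That amount (€690,000) is divided into 5 shares of €138,000: Lena, Vidar, and Carmen each take €138,000; Yusuf's €138,000 share passes to Yusuf's issue; Zane's €138,000 share passes to Zane's issue.
Yusuf's share (€138,000) is divided into 2 shares of €69,000: Xiomara and Hector each take €69,000.
Zane's share (€138,000) passes entirely to Wendel.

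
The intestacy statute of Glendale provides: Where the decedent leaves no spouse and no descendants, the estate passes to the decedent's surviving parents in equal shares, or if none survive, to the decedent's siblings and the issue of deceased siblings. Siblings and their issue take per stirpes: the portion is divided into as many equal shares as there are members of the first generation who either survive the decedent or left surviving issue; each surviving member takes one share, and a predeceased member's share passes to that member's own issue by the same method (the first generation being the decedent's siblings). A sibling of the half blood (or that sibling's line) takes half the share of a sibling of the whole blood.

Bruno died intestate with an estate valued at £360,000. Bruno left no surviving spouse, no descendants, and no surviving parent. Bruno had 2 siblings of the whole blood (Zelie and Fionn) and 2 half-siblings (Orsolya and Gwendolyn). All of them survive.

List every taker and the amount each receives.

The entire £360,000 passes to the siblings and their issue.
Counting each half-blood sibling's line as half a unit, there are 3 units in £360,000, so one unit is £120,000. Whole-blood lines (Zelie and Fionn) take £120,000 each; half-blood lines (Orsolya and Gwendolyn) take £60,000 each.

Zelie: £120,000; Orsolya: £60,000; Fionn: £120,000; Gwendolyn: £60,000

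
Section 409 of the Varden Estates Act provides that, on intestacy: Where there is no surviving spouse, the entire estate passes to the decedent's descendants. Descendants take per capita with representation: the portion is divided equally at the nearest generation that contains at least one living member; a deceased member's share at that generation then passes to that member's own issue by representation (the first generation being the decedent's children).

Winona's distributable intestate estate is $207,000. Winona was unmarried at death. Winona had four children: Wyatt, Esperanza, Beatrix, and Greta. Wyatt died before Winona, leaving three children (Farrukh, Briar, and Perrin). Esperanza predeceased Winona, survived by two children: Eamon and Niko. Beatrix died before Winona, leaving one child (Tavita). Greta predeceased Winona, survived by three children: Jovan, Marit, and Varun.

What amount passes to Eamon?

Eamon receives $23,000.

The entire $207,000 passes to the descendants.
No child survives, so the initial division is made at the grandchildren's generation.
That amount ($207,000) is divided into 9 shares of $23,000: Farrukh, Briar, Perrin, Eamon, Niko, Tavita, Jovan, Marit, and Varun each take $23,000.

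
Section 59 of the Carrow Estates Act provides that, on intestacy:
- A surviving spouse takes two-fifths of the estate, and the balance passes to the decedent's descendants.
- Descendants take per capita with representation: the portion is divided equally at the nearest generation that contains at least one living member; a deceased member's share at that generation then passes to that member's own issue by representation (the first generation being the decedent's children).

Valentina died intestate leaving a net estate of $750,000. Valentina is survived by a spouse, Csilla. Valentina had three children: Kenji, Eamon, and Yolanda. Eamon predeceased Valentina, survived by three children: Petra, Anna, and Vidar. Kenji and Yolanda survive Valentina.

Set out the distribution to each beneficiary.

Csilla: $300,000; Kenji: $150,000; Petra: $50,000; Anna: $50,000; Vidar: $50,000; Yolanda: $150,000

Csilla takes two-fifths of $750,000 = $300,000. The remaining $450,000 passes to the descendants.
The descendants' portion ($450,000) is divided into 3 shares of $150,000: Kenji and Yolanda each take $150,000; Eamon's $150,000 share passes to Eamon's issue.
Eamon's share ($150,000) is divided into 3 shares of $50,000: Petra, Anna, and Vidar each take $50,000.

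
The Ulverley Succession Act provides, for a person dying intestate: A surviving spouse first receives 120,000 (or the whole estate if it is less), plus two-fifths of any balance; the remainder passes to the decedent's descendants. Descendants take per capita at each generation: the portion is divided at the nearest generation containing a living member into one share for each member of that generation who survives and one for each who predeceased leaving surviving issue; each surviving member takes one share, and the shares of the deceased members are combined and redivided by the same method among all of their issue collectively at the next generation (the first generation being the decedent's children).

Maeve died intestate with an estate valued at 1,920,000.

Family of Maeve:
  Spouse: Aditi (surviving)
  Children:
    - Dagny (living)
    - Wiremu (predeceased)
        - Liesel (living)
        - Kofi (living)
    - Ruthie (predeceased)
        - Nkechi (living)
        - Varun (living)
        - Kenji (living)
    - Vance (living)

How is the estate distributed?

Aditi first takes 120,000, leaving a balance of 1,800,000. Aditi then takes two-fifths of the balance (720,000), for a total of 840,000. The remaining 1,080,000 passes to the descendants.
The descendants' portion (1,080,000) is divided at the children's generation into 4 shares of 270,000. Dagny and Vance each take 270,000. The 2 shares of the deceased (Wiremu and Ruthie) are combined into a pool of 540,000.
That pool (540,000) is divided at the grandchildren's generation equally among Liesel, Kofi, Nkechi, Varun, and Kenji: 108,000 each.

Aditi: 840,000; Dagny: 270,000; Liesel: 108,000; Kofi: 108,000; Nkechi: 108,000; Varun: 108,000; Kenji: 108,000; Vance: 270,000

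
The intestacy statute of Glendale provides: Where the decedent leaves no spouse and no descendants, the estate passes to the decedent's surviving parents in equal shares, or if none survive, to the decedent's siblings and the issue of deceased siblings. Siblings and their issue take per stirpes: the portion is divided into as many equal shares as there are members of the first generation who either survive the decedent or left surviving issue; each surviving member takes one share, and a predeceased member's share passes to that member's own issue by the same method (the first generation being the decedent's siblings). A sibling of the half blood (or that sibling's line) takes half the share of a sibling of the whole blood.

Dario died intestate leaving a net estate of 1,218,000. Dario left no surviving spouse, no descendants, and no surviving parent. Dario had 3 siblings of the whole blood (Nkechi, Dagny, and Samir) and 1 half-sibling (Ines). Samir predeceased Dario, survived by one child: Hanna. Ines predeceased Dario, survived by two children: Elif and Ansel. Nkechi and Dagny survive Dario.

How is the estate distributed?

Nkechi: 348,000; Dagny: 348,000; Hanna: 348,000; Elif: 87,000; Ansel: 87,000

The entire 1,218,000 passes to the siblings and their issue.
Counting each half-blood sibling's line as half a unit, there are 7/2 units in 1,218,000, so one unit is 348,000. Whole-blood lines (Nkechi, Dagny, and Samir) take 348,000 each; half-blood lines (Ines) take 174,000 each.
Samir's share (348,000) passes entirely to Hanna.
Ines's share (174,000) is divided into 2 shares of 87,000: Elif and Ansel each take 87,000.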